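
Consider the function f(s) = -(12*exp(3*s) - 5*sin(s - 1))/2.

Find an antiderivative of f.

Whatever form F(s) takes, F'(s) = f(s) is non-negotiable.
Check: d/ds[-(4*exp(3*s) + 5*cos(s - 1))/2] = -6*exp(3*s) + 5*sin(s - 1)/2, which equals f(s).

An antiderivative is F(s) = -(4*exp(3*s) + 5*cos(s - 1))/2.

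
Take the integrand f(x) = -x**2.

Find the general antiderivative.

F(x) = -x**3/3 + C

For F(x) to be correct the identity F'(x) - f(x) = 0 must hold.
Check: d/dx[-x**3/3] = -x**2 = f(x).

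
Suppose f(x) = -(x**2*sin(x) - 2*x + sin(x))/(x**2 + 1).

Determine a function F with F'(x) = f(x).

An antiderivative is F(x) = log(2*x**2 + 2) + cos(x).

For F(x) to be correct the identity F'(x) - f(x) = 0 must hold.
Check: d/dx[log(2*x**2 + 2) + cos(x)] = (-x**2*sin(x) + 2*x - sin(x))/(x**2 + 1), which equals f(x).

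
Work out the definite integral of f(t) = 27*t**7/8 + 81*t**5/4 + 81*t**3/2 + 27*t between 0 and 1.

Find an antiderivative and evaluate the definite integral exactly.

Antiderivative: F(t) = 27*t**8/64 + 27*t**6/8 + 81*t**4/8 + 27*t**2/2; value = 1755/64

f matches the chain-rule pattern g'(h)*h' with inner function h(t) = -3*t**2/4 - 3/2; substituting u = h(t) collapses the integral.
F(t) = 27*t**8/64 + 27*t**6/8 + 81*t**4/8 + 27*t**2/2 is an antiderivative of f.
Check: d/dt[27*t**8/64 + 27*t**6/8 + 81*t**4/8 + 27*t**2/2] = 27*t**7/8 + 81*t**5/4 + 81*t**3/2 + 27*t = f(t).
F(1) = 1755/64; F(0) = 0.
Integral = F(1) - F(0) = 1755/64.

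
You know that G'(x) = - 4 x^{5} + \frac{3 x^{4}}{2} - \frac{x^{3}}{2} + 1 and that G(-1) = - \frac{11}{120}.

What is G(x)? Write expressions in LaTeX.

G(x) = - \frac{2 x^{6}}{3} + \frac{3 x^{5}}{10} - \frac{x^{4}}{8} + x + 2

Integrate term by term and add the pieces.
A general antiderivative is - \frac{2 x^{6}}{3} + \frac{3 x^{5}}{10} - \frac{x^{4}}{8} + x + C.
The condition gives C = - \frac{11}{120} - (- \frac{251}{120}) = 2.
So G(x) = - \frac{2 x^{6}}{3} + \frac{3 x^{5}}{10} - \frac{x^{4}}{8} + x + 2.
Check: d/dx[- \frac{2 x^{6}}{3} + \frac{3 x^{5}}{10} - \frac{x^{4}}{8} + x + 2] = - 4 x^{5} + \frac{3 x^{4}}{2} - \frac{x^{3}}{2} + 1 = G'(x).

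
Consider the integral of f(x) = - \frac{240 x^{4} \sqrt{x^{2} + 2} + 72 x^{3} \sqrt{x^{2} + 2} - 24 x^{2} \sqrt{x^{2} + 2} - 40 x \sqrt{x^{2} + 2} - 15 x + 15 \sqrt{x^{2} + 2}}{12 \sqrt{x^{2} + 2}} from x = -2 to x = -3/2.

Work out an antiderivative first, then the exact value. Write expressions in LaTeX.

Whatever form F(x) takes, F'(x) = f(x) is non-negotiable.
F(x) = - 4 x^{5} - \frac{3 x^{4}}{2} + \frac{2 x^{3}}{3} + \frac{5 x^{2}}{3} - \frac{5 x}{4} + \frac{5 \sqrt{x^{2} + 2}}{4} is an antiderivative of f.
Check: d/dx[- 4 x^{5} - \frac{3 x^{4}}{2} + \frac{2 x^{3}}{3} + \frac{5 x^{2}}{3} - \frac{5 x}{4} + \frac{5 \sqrt{x^{2} + 2}}{4}] = \frac{- 240 x^{4} \sqrt{x^{2} + 2} - 72 x^{3} \sqrt{x^{2} + 2} + 24 x^{2} \sqrt{x^{2} + 2} + 40 x \sqrt{x^{2} + 2} + 15 x - 15 \sqrt{x^{2} + 2}}{12 \sqrt{x^{2} + 2}}, which equals f(x).
F(-3/2) = \frac{5 \sqrt{17}}{8} + \frac{837}{32}; F(-2) = \frac{5 \sqrt{6}}{4} + \frac{647}{6}.
Integral = F(-3/2) - F(-2) = - \frac{7841}{96} - \frac{5 \sqrt{6}}{4} + \frac{5 \sqrt{17}}{8}.

Antiderivative: F(x) = - 4 x^{5} - \frac{3 x^{4}}{2} + \frac{2 x^{3}}{3} + \frac{5 x^{2}}{3} - \frac{5 x}{4} + \frac{5 \sqrt{x^{2} + 2}}{4}; value = - \frac{7841}{96} - \frac{5 \sqrt{6}}{4} + \frac{5 \sqrt{17}}{8}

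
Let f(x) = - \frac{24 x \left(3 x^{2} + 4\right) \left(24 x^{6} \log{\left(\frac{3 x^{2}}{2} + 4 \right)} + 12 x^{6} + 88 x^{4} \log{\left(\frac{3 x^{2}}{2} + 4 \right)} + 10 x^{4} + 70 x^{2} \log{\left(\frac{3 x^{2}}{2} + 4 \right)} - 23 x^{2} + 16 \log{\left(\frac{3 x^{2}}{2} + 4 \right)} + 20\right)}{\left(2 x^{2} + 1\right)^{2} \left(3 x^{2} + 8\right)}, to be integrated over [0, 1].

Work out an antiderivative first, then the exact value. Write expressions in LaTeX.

Recognize the product-rule pattern: f = u'v + uv' with u = 2 \left(- 3 x^{2} - 4\right)^{2}, v = - 2 \log{\left(\frac{3 x^{2}}{2} + 4 \right)} + \frac{3}{x^{2} + \frac{1}{2}}, so integration by parts undoes it.
F(x) = - 36 x^{4} \log{\left(\frac{3 x^{2}}{2} + 4 \right)} + \frac{54 x^{4}}{x^{2} + \frac{1}{2}} - 96 x^{2} \log{\left(\frac{3 x^{2}}{2} + 4 \right)} + \frac{144 x^{2}}{x^{2} + \frac{1}{2}} - 64 \log{\left(\frac{3 x^{2}}{2} + 4 \right)} + \frac{96}{x^{2} + \frac{1}{2}} is an antiderivative of f.
Check: d/dx[- 36 x^{4} \log{\left(\frac{3 x^{2}}{2} + 4 \right)} + \frac{54 x^{4}}{x^{2} + \frac{1}{2}} - 96 x^{2} \log{\left(\frac{3 x^{2}}{2} + 4 \right)} + \frac{144 x^{2}}{x^{2} + \frac{1}{2}} - 64 \log{\left(\frac{3 x^{2}}{2} + 4 \right)} + \frac{96}{x^{2} + \frac{1}{2}}] = \frac{- 1728 x^{9} \log{\left(\frac{3 x^{2}}{2} + 4 \right)} - 864 x^{9} - 8640 x^{7} \log{\left(\frac{3 x^{2}}{2} + 4 \right)} - 1872 x^{7} - 13488 x^{5} \log{\left(\frac{3 x^{2}}{2} + 4 \right)} + 696 x^{5} - 7872 x^{3} \log{\left(\frac{3 x^{2}}{2} + 4 \right)} + 768 x^{3} - 1536 x \log{\left(\frac{3 x^{2}}{2} + 4 \right)} - 1920 x}{12 x^{6} + 44 x^{4} + 35 x^{2} + 8}, which equals f(x).
F(1) = 196 - 196 \log{\left(\frac{11}{2} \right)}; F(0) = 192 - 64 \log{\left(4 \right)}.
Integral = F(1) - F(0) = - 196 \log{\left(\frac{11}{2} \right)} + 4 + 64 \log{\left(4 \right)}.

Antiderivative: F(x) = - 36 x^{4} \log{\left(\frac{3 x^{2}}{2} + 4 \right)} + \frac{54 x^{4}}{x^{2} + \frac{1}{2}} - 96 x^{2} \log{\left(\frac{3 x^{2}}{2} + 4 \right)} + \frac{144 x^{2}}{x^{2} + \frac{1}{2}} - 64 \log{\left(\frac{3 x^{2}}{2} + 4 \right)} + \frac{96}{x^{2} + \frac{1}{2}}; value = - 196 \log{\left(\frac{11}{2} \right)} + 4 + 64 \log{\left(4 \right)}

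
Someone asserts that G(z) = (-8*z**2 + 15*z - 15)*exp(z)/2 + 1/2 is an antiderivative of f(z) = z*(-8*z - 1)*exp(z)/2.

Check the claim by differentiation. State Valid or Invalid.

d/dz[G] = -4*z**2*exp(z) - z*exp(z)/2
This equals f(z) exactly, so the claim holds.

Valid - differentiating G returns exactly f.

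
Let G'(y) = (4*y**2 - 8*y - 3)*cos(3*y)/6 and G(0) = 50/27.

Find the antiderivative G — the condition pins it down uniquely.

Differentiate the proposed G(y) back; it has to land on the given G'(y).
A general antiderivative is 2*y**2*sin(3*y)/9 - 4*y*sin(3*y)/9 + 4*y*cos(3*y)/27 - 35*sin(3*y)/162 - 4*cos(3*y)/27 + C.
The condition gives C = 50/27 - (-4/27) = 2.
So G(y) = 2*y**2*sin(3*y)/9 - 4*y*sin(3*y)/9 + 4*y*cos(3*y)/27 - 35*sin(3*y)/162 - 4*cos(3*y)/27 + 2.
Check: d/dy[2*y**2*sin(3*y)/9 - 4*y*sin(3*y)/9 + 4*y*cos(3*y)/27 - 35*sin(3*y)/162 - 4*cos(3*y)/27 + 2] = 2*y**2*cos(3*y)/3 - 4*y*cos(3*y)/3 - cos(3*y)/2, which equals G'(y).

G(y) = 2*y**2*sin(3*y)/9 - 4*y*sin(3*y)/9 + 4*y*cos(3*y)/27 - 35*sin(3*y)/162 - 4*cos(3*y)/27 + 2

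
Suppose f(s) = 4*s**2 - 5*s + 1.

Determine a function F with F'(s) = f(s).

An antiderivative is F(s) = 4*s**3/3 - 5*s**2/2 + s.

Integrate term by term and add the pieces.
Check: d/ds[4*s**3/3 - 5*s**2/2 + s] = 4*s**2 - 5*s + 1 = f(s).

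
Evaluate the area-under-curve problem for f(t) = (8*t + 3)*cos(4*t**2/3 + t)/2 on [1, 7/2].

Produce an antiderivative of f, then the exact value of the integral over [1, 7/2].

Antiderivative: F(t) = 3*sin(4*t**2/3 + t)/2; value = -3*sin(7/3)/2 + 3*sin(119/6)/2

The substitution u = 4*t**2/3 + t works: f is exactly (dF/du)*(du/dt) for that inner function.
F(t) = 3*sin(4*t**2/3 + t)/2 is an antiderivative of f.
Check: d/dt[3*sin(4*t**2/3 + t)/2] = 4*t*cos(4*t**2/3 + t) + 3*cos(4*t**2/3 + t)/2, which equals f(t).
F(7/2) = 3*sin(119/6)/2; F(1) = 3*sin(7/3)/2.
Integral = F(7/2) - F(1) = -3*sin(7/3)/2 + 3*sin(119/6)/2.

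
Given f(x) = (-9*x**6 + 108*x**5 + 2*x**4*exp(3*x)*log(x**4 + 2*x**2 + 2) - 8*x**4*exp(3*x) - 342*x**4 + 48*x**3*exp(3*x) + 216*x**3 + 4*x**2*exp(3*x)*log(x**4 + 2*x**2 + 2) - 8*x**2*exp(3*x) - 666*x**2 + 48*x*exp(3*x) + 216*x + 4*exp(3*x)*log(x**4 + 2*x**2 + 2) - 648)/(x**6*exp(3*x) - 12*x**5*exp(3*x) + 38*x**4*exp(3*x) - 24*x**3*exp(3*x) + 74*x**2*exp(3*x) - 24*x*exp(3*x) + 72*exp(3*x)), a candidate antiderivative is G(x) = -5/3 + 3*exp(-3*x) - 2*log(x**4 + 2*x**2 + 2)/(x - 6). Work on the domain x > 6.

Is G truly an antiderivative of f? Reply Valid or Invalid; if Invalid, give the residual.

Valid - differentiating G returns exactly f.

d/dx[G] = (-9*x**6 + 108*x**5 + 2*x**4*exp(3*x)*log(x**4 + 2*x**2 + 2) - 8*x**4*exp(3*x) - 342*x**4 + 48*x**3*exp(3*x) + 216*x**3 + 4*x**2*exp(3*x)*log(x**4 + 2*x**2 + 2) - 8*x**2*exp(3*x) - 666*x**2 + 48*x*exp(3*x) + 216*x + 4*exp(3*x)*log(x**4 + 2*x**2 + 2) - 648)/(x**6*exp(3*x) - 12*x**5*exp(3*x) + 38*x**4*exp(3*x) - 24*x**3*exp(3*x) + 74*x**2*exp(3*x) - 24*x*exp(3*x) + 72*exp(3*x))
This equals f(x) exactly, so the claim holds.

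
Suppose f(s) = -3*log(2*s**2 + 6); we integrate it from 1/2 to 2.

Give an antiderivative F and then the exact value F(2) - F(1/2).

Antiderivative: F(s) = 3*(-s*log(2*s**2 + 6) + 2*s - 2*sqrt(3)*atan(sqrt(3)*s/3)); value = -6*log(14) - 6*sqrt(3)*atan(2*sqrt(3)/3) + 3*log(13/2)/2 + 6*sqrt(3)*atan(sqrt(3)/6) + 9

For F(s) to be correct the identity F'(s) - f(s) = 0 must hold.
F(s) = 3*(-s*log(2*s**2 + 6) + 2*s - 2*sqrt(3)*atan(sqrt(3)*s/3)) is an antiderivative of f.
Check: d/ds[3*(-s*log(2*s**2 + 6) + 2*s - 2*sqrt(3)*atan(sqrt(3)*s/3))] = -3*log(s**2 + 3) - 3*log(2), which equals f(s).
F(2) = -6*log(14) - 6*sqrt(3)*atan(2*sqrt(3)/3) + 12; F(1/2) = -6*sqrt(3)*atan(sqrt(3)/6) - 3*log(13/2)/2 + 3.
Integral = F(2) - F(1/2) = -6*log(14) - 6*sqrt(3)*atan(2*sqrt(3)/3) + 3*log(13/2)/2 + 6*sqrt(3)*atan(sqrt(3)/6) + 9.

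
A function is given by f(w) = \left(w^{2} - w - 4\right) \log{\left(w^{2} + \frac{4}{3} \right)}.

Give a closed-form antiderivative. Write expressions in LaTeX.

An antiderivative is F(w) = - \frac{2 w^{3}}{9} + \frac{w^{2}}{2} + \frac{80 w}{9} + \left(\frac{w^{3}}{3} - \frac{w^{2}}{2} - 4 w\right) \log{\left(w^{2} + \frac{4}{3} \right)} - \frac{2 \log{\left(w^{2} + \frac{4}{3} \right)}}{3} - \frac{160 \sqrt{3} \operatorname{atan}{\left(\frac{\sqrt{3} w}{2} \right)}}{27}.

Any candidate F(w) must reproduce f(w) exactly when differentiated.
Check: d/dw[- \frac{2 w^{3}}{9} + \frac{w^{2}}{2} + \frac{80 w}{9} + \left(\frac{w^{3}}{3} - \frac{w^{2}}{2} - 4 w\right) \log{\left(w^{2} + \frac{4}{3} \right)} - \frac{2 \log{\left(w^{2} + \frac{4}{3} \right)}}{3} - \frac{160 \sqrt{3} \operatorname{atan}{\left(\frac{\sqrt{3} w}{2} \right)}}{27}] = w^{2} \log{\left(w^{2} + \frac{4}{3} \right)} - w \log{\left(w^{2} + \frac{4}{3} \right)} - 4 \log{\left(w^{2} + \frac{4}{3} \right)}, which equals f(w).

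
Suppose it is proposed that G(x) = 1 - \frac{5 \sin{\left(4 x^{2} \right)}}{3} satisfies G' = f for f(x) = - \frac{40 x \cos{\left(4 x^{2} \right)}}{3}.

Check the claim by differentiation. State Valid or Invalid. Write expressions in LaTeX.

Valid: G'(x) = f(x).

d/dx[G] = - \frac{40 x \cos{\left(4 x^{2} \right)}}{3}
This equals f(x) exactly, so the claim holds.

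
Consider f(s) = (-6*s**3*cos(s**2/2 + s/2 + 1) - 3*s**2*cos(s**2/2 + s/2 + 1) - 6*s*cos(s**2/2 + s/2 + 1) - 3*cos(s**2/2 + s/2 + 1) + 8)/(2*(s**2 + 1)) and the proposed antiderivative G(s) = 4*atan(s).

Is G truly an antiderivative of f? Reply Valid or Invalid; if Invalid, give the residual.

Invalid: d/ds[G] - f = 3*s*cos(s**2/2 + s/2 + 1) + 3*cos(s**2/2 + s/2 + 1)/2, which is not 0.

d/ds[G] = 4/(s**2 + 1)
d/ds[G] - f(s) = 3*s*cos(s**2/2 + s/2 + 1) + 3*cos(s**2/2 + s/2 + 1)/2 != 0.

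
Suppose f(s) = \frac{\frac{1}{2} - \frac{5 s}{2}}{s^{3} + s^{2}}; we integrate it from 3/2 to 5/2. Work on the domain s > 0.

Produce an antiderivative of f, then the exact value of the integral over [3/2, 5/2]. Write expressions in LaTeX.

Factor the denominator (2 s^{2} \left(s + 1\right)) and decompose: f = \frac{3}{s + 1} - \frac{3}{s} + \frac{1}{2 s^{2}}; each piece integrates to a log, atan, or power term.
F(s) = \frac{- 6 s \log{\left(s \right)} + 6 s \log{\left(s + 1 \right)} - 1}{2 s} is an antiderivative of f.
Check: d/ds[\frac{- 6 s \log{\left(s \right)} + 6 s \log{\left(s + 1 \right)} - 1}{2 s}] = \frac{1 - 5 s}{2 s^{3} + 2 s^{2}}, which equals f(s).
F(5/2) = - 3 \log{\left(\frac{5}{2} \right)} - \frac{1}{5} + 3 \log{\left(\frac{7}{2} \right)}; F(3/2) = - 3 \log{\left(\frac{3}{2} \right)} - \frac{1}{3} + 3 \log{\left(\frac{5}{2} \right)}.
Integral = F(5/2) - F(3/2) = - 6 \log{\left(\frac{5}{2} \right)} + \frac{2}{15} + 3 \log{\left(\frac{3}{2} \right)} + 3 \log{\left(\frac{7}{2} \right)}.

Antiderivative: F(s) = \frac{- 6 s \log{\left(s \right)} + 6 s \log{\left(s + 1 \right)} - 1}{2 s}; value = - 6 \log{\left(\frac{5}{2} \right)} + \frac{2}{15} + 3 \log{\left(\frac{3}{2} \right)} + 3 \log{\left(\frac{7}{2} \right)}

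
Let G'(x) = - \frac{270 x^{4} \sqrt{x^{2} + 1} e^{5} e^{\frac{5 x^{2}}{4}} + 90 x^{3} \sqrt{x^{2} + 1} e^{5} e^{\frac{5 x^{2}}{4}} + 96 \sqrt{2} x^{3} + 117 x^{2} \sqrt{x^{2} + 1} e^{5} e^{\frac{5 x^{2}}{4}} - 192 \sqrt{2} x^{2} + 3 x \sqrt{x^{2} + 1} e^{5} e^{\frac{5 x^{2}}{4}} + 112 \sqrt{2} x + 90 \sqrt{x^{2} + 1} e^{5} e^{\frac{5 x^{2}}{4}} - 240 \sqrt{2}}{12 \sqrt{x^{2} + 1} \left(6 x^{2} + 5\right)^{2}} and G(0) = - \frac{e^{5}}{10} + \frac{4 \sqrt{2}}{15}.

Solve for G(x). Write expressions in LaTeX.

G(x) = \frac{4 x \sqrt{2 x^{2} + 2}}{6 x^{2} + 5} - \frac{x e^{5} e^{\frac{5 x^{2}}{4}}}{4 x^{2} + \frac{10}{3}} + \frac{4 \sqrt{2 x^{2} + 2}}{18 x^{2} + 15} - \frac{e^{5} e^{\frac{5 x^{2}}{4}}}{12 x^{2} + 10}

Differentiate the proposed G(x) back; it has to land on the given G'(x).
A general antiderivative is \frac{\left(2 x + \frac{2}{3}\right) \left(\frac{2 \sqrt{2 x^{2} + 2}}{3} - \frac{e^{\frac{5 x^{2}}{4} + 5}}{4}\right)}{2 x^{2} + \frac{5}{3}} + C.
The condition gives C = - \frac{e^{5}}{10} + \frac{4 \sqrt{2}}{15} - (- \frac{e^{5}}{10} + \frac{4 \sqrt{2}}{15}) = 0.
So G(x) = \frac{4 x \sqrt{2 x^{2} + 2}}{6 x^{2} + 5} - \frac{x e^{5} e^{\frac{5 x^{2}}{4}}}{4 x^{2} + \frac{10}{3}} + \frac{4 \sqrt{2 x^{2} + 2}}{18 x^{2} + 15} - \frac{e^{5} e^{\frac{5 x^{2}}{4}}}{12 x^{2} + 10}.
Check: d/dx[\frac{4 x \sqrt{2 x^{2} + 2}}{6 x^{2} + 5} - \frac{x e^{5} e^{\frac{5 x^{2}}{4}}}{4 x^{2} + \frac{10}{3}} + \frac{4 \sqrt{2 x^{2} + 2}}{18 x^{2} + 15} - \frac{e^{5} e^{\frac{5 x^{2}}{4}}}{12 x^{2} + 10}] = \frac{- 270 x^{4} \sqrt{x^{2} + 1} e^{5} e^{\frac{5 x^{2}}{4}} - 90 x^{3} \sqrt{x^{2} + 1} e^{5} e^{\frac{5 x^{2}}{4}} - 96 \sqrt{2} x^{3} - 117 x^{2} \sqrt{x^{2} + 1} e^{5} e^{\frac{5 x^{2}}{4}} + 192 \sqrt{2} x^{2} - 3 x \sqrt{x^{2} + 1} e^{5} e^{\frac{5 x^{2}}{4}} - 112 \sqrt{2} x - 90 \sqrt{x^{2} + 1} e^{5} e^{\frac{5 x^{2}}{4}} + 240 \sqrt{2}}{432 x^{4} \sqrt{x^{2} + 1} + 720 x^{2} \sqrt{x^{2} + 1} + 300 \sqrt{x^{2} + 1}}, which equals G'(x).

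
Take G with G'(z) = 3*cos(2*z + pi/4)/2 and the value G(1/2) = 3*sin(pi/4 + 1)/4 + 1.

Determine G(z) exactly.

Any candidate G(z) must reproduce the stated G'(z) exactly.
A general antiderivative is 3*sin(2*z + pi/4)/4 + C.
The condition gives C = 3*sin(pi/4 + 1)/4 + 1 - (3*sin(pi/4 + 1)/4) = 1.
So G(z) = (3*sin(2*z + pi/4) + 4)/4.
Check: d/dz[(3*sin(2*z + pi/4) + 4)/4] = 3*cos(2*z + pi/4)/2 = G'(z).

G(z) = (3*sin(2*z + pi/4) + 4)/4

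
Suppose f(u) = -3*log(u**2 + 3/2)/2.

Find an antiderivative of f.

An antiderivative is F(u) = -3*u*log(u**2 + 3/2)/2 + 3*u - 3*sqrt(6)*atan(sqrt(6)*u/3)/2.

For F(u) to be correct the identity F'(u) - f(u) = 0 must hold.
Check: d/du[-3*u*log(u**2 + 3/2)/2 + 3*u - 3*sqrt(6)*atan(sqrt(6)*u/3)/2] = -3*log(u**2 + 3/2)/2 = f(u).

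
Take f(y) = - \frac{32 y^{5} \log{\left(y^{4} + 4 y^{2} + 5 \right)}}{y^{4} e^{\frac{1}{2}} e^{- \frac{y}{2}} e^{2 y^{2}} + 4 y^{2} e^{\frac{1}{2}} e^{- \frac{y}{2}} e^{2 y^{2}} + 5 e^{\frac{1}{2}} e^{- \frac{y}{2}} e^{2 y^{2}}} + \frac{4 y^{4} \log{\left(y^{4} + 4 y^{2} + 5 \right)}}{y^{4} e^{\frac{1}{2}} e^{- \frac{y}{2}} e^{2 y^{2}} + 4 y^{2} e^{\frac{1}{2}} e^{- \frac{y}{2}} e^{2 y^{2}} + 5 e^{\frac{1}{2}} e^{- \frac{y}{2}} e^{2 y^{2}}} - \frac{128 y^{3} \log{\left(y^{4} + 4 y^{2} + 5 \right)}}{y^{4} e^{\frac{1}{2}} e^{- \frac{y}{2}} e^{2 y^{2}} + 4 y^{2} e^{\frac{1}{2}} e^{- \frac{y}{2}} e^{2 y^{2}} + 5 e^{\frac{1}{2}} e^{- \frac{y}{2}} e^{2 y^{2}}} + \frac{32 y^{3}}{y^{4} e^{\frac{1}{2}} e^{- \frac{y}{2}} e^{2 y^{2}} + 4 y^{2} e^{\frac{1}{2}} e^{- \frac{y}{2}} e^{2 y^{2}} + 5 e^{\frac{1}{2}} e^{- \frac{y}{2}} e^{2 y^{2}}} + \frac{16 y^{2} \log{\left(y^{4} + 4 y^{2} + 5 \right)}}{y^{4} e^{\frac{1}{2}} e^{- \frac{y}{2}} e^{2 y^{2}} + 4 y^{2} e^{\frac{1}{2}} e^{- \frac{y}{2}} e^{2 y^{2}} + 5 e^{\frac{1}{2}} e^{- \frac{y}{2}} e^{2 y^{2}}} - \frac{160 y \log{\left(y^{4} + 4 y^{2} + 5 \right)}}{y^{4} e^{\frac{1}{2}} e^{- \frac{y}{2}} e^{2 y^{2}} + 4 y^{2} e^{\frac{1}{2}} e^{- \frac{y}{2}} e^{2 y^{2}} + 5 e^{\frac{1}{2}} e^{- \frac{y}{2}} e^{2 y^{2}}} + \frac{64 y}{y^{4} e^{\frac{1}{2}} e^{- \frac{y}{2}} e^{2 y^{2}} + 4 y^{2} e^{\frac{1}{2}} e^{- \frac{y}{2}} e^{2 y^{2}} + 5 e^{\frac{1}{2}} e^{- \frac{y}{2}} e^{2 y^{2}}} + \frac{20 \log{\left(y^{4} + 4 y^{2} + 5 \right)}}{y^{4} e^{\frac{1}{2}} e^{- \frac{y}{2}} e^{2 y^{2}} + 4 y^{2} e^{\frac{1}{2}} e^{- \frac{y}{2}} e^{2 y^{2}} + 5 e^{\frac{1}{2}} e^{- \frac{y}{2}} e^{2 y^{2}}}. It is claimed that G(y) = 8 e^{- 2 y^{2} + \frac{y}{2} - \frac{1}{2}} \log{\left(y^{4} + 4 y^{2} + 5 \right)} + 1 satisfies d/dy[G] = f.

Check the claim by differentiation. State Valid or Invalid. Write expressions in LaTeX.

Valid - differentiating G returns exactly f.

d/dy[G] = \frac{- 32 y^{5} \log{\left(y^{4} + 4 y^{2} + 5 \right)} + 4 y^{4} \log{\left(y^{4} + 4 y^{2} + 5 \right)} - 128 y^{3} \log{\left(y^{4} + 4 y^{2} + 5 \right)} + 32 y^{3} + 16 y^{2} \log{\left(y^{4} + 4 y^{2} + 5 \right)} - 160 y \log{\left(y^{4} + 4 y^{2} + 5 \right)} + 64 y + 20 \log{\left(y^{4} + 4 y^{2} + 5 \right)}}{y^{4} e^{\frac{1}{2}} e^{- \frac{y}{2}} e^{2 y^{2}} + 4 y^{2} e^{\frac{1}{2}} e^{- \frac{y}{2}} e^{2 y^{2}} + 5 e^{\frac{1}{2}} e^{- \frac{y}{2}} e^{2 y^{2}}}
This equals f(y) exactly, so the claim holds.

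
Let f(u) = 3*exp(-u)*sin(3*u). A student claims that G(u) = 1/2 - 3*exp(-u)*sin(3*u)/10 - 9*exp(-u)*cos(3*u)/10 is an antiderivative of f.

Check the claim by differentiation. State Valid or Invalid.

d/du[G] = 3*exp(-u)*sin(3*u)
This equals f(u) exactly, so the claim holds.

Valid - the claim checks out under differentiation.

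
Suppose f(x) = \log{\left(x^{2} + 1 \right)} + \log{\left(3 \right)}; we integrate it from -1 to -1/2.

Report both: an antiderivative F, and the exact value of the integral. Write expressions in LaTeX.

Since d/dx undoes antidifferentiation here, F'(x) = f(x) is required of F(x).
F(x) = x \log{\left(3 x^{2} + 3 \right)} - 2 x + 2 \operatorname{atan}{\left(x \right)} is an antiderivative of f.
Check: d/dx[x \log{\left(3 x^{2} + 3 \right)} - 2 x + 2 \operatorname{atan}{\left(x \right)}] = \log{\left(x^{2} + 1 \right)} + \log{\left(3 \right)} = f(x).
F(-1/2) = - 2 \operatorname{atan}{\left(\frac{1}{2} \right)} - \frac{\log{\left(\frac{15}{4} \right)}}{2} + 1; F(-1) = - \log{\left(6 \right)} - \frac{\pi}{2} + 2.
Integral = F(-1/2) - F(-1) = -1 - 2 \operatorname{atan}{\left(\frac{1}{2} \right)} - \frac{\log{\left(\frac{15}{4} \right)}}{2} + \frac{\pi}{2} + \log{\left(6 \right)}.

Antiderivative: F(x) = x \log{\left(3 x^{2} + 3 \right)} - 2 x + 2 \operatorname{atan}{\left(x \right)}; value = -1 - 2 \operatorname{atan}{\left(\frac{1}{2} \right)} - \frac{\log{\left(\frac{15}{4} \right)}}{2} + \frac{\pi}{2} + \log{\left(6 \right)}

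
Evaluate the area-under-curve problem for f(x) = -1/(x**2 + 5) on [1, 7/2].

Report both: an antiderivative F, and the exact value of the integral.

Any candidate F(x) must reproduce f(x) exactly when differentiated.
F(x) = -sqrt(5)*atan(sqrt(5)*x/5)/5 is an antiderivative of f.
Check: d/dx[-sqrt(5)*atan(sqrt(5)*x/5)/5] = -1/(x**2 + 5) = f(x).
F(7/2) = -sqrt(5)*atan(7*sqrt(5)/10)/5; F(1) = -sqrt(5)*atan(sqrt(5)/5)/5.
Integral = F(7/2) - F(1) = -sqrt(5)*atan(7*sqrt(5)/10)/5 + sqrt(5)*atan(sqrt(5)/5)/5.

Antiderivative: F(x) = -sqrt(5)*atan(sqrt(5)*x/5)/5; value = -sqrt(5)*atan(7*sqrt(5)/10)/5 + sqrt(5)*atan(sqrt(5)/5)/5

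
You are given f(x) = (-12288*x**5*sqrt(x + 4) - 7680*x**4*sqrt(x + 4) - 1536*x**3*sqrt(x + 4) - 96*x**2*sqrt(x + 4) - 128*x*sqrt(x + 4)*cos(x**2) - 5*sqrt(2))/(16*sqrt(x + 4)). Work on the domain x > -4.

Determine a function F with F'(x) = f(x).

An antiderivative is F(x) = -5*sqrt(x/2 + 2)/4 - 2*(4*x**2 + x)**3 - 4*sin(x**2).

Whatever form F(x) takes, F'(x) = f(x) is non-negotiable.
Check: d/dx[-5*sqrt(x/2 + 2)/4 - 2*(4*x**2 + x)**3 - 4*sin(x**2)] = (-12288*x**5*sqrt(x + 4) - 7680*x**4*sqrt(x + 4) - 1536*x**3*sqrt(x + 4) - 96*x**2*sqrt(x + 4) - 128*x*sqrt(x + 4)*cos(x**2) - 5*sqrt(2))/(16*sqrt(x + 4)) = f(x).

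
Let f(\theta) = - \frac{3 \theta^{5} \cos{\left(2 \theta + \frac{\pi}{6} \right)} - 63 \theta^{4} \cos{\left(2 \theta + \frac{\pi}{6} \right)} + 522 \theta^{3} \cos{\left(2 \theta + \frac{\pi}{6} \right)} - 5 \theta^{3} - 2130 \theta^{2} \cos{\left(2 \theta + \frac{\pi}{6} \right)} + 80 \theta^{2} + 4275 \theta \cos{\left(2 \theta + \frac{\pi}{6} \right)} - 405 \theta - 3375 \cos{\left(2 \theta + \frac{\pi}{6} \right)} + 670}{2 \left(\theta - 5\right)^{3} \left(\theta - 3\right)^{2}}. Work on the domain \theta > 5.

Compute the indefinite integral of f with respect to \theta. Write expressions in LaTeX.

F(\theta) = - \frac{3 \sin{\left(2 \theta + \frac{\pi}{6} \right)}}{4} - \frac{5}{2 \theta - 6} + \frac{5}{4 \left(\theta - 5\right)^{2}} + C

A candidate is checked by its d/d\theta: the result must match f(\theta).
Check: d/d\theta[- \frac{3 \sin{\left(2 \theta + \frac{\pi}{6} \right)}}{4} - \frac{5}{2 \theta - 6} + \frac{5}{4 \left(\theta - 5\right)^{2}}] = \frac{- 3 \theta^{5} \cos{\left(2 \theta + \frac{\pi}{6} \right)} + 63 \theta^{4} \cos{\left(2 \theta + \frac{\pi}{6} \right)} - 522 \theta^{3} \cos{\left(2 \theta + \frac{\pi}{6} \right)} + 5 \theta^{3} + 2130 \theta^{2} \cos{\left(2 \theta + \frac{\pi}{6} \right)} - 80 \theta^{2} - 4275 \theta \cos{\left(2 \theta + \frac{\pi}{6} \right)} + 405 \theta + 3375 \cos{\left(2 \theta + \frac{\pi}{6} \right)} - 670}{2 \theta^{5} - 42 \theta^{4} + 348 \theta^{3} - 1420 \theta^{2} + 2850 \theta - 2250}, which equals f(\theta).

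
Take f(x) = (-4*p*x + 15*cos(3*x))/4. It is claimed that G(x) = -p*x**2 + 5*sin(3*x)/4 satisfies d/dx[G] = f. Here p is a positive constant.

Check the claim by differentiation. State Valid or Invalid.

Invalid: d/dx[G] - f = -p*x, which is not 0.

d/dx[G] = -2*p*x + 15*cos(3*x)/4
d/dx[G] - f(x) = -p*x != 0.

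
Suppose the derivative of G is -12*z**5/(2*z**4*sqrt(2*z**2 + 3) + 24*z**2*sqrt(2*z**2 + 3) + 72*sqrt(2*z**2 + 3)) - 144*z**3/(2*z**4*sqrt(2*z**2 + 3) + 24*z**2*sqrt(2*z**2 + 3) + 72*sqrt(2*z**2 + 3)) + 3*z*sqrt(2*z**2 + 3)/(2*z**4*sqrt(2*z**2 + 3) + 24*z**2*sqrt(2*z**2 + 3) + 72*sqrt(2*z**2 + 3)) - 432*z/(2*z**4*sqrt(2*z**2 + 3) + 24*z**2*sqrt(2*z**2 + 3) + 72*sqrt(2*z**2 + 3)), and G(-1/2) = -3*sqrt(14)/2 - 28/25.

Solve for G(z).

G(z) = -3*sqrt(2*z**2 + 3) - 1 - 3/(4*z**2 + 24)

Integrate term by term and add the pieces.
A general antiderivative is -3*sqrt(2*z**2 + 3) - 3/(4*(z**2 + 6)) + C.
The condition gives C = -3*sqrt(14)/2 - 28/25 - (-3*sqrt(14)/2 - 3/25) = -1.
So G(z) = -3*sqrt(2*z**2 + 3) - 1 - 3/(4*z**2 + 24).
Check: d/dz[-3*sqrt(2*z**2 + 3) - 1 - 3/(4*z**2 + 24)] = (-12*z**5 - 144*z**3 + 3*z*sqrt(2*z**2 + 3) - 432*z)/(2*z**4*sqrt(2*z**2 + 3) + 24*z**2*sqrt(2*z**2 + 3) + 72*sqrt(2*z**2 + 3)), which equals G'(z).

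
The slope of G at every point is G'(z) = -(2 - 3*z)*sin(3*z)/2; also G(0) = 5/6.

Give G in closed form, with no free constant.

G(z) = -z*cos(3*z)/2 + sin(3*z)/6 + cos(3*z)/3 + 1/2

A first test for any G(z): its z-derivative must equal the given G'(z).
A general antiderivative is -z*cos(3*z)/2 + sin(3*z)/6 + cos(3*z)/3 + C.
The condition gives C = 5/6 - (1/3) = 1/2.
So G(z) = -z*cos(3*z)/2 + sin(3*z)/6 + cos(3*z)/3 + 1/2.
Check: d/dz[-z*cos(3*z)/2 + sin(3*z)/6 + cos(3*z)/3 + 1/2] = 3*z*sin(3*z)/2 - sin(3*z), which equals G'(z).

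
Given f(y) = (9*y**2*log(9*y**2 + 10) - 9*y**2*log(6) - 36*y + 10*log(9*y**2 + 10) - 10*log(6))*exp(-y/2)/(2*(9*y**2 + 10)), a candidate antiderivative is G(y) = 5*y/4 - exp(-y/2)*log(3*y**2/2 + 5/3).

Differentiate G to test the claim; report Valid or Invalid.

Invalid: d/dy[G] - f = 5/4, which is not 0.

d/dy[G] = (18*y**2*exp(y/2)*log(9*y**2 + 10) - 18*y**2*exp(y/2)*log(6) + 45*y**2*exp(y) - 72*y*exp(y/2) + 20*exp(y/2)*log(9*y**2 + 10) - 20*exp(y/2)*log(6) + 50*exp(y))/(36*y**2*exp(y) + 40*exp(y))
d/dy[G] - f(y) = 5/4 != 0.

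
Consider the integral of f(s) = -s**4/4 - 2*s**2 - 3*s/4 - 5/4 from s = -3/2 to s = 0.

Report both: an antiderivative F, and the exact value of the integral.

The integrand splits into summands that can be handled one at a time.
F(s) = -s**5/20 - 2*s**3/3 - 3*s**2/8 - 5*s/4 is an antiderivative of f.
Check: d/ds[-s**5/20 - 2*s**3/3 - 3*s**2/8 - 5*s/4] = -s**4/4 - 2*s**2 - 3*s/4 - 5/4 = f(s).
F(0) = 0; F(-3/2) = 2343/640.
Integral = F(0) - F(-3/2) = -2343/640.

Antiderivative: F(s) = -s**5/20 - 2*s**3/3 - 3*s**2/8 - 5*s/4; value = -2343/640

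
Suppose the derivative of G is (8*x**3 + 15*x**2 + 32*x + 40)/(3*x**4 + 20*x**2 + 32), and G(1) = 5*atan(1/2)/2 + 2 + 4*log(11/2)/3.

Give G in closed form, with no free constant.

Whatever form G(x) takes, its d/dx must return the stated G'(x).
A general antiderivative is 4*log(3*x**2/2 + 4)/3 + 5*atan(x/2)/2 + C.
The condition gives C = 5*atan(1/2)/2 + 2 + 4*log(11/2)/3 - (5*atan(1/2)/2 + 4*log(11/2)/3) = 2.
So G(x) = 4*log(3*x**2/2 + 4)/3 + 5*atan(x/2)/2 + 2.
Check: d/dx[4*log(3*x**2/2 + 4)/3 + 5*atan(x/2)/2 + 2] = (8*x**3 + 15*x**2 + 32*x + 40)/(3*x**4 + 20*x**2 + 32) = G'(x).

G(x) = 4*log(3*x**2/2 + 4)/3 + 5*atan(x/2)/2 + 2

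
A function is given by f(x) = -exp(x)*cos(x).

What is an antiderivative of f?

An antiderivative is F(x) = -(sin(x) + cos(x))*exp(x)/2.

Differentiate the proposed F(x) back; it has to land on f(x) exactly.
Check: d/dx[-(sin(x) + cos(x))*exp(x)/2] = -exp(x)*cos(x) = f(x).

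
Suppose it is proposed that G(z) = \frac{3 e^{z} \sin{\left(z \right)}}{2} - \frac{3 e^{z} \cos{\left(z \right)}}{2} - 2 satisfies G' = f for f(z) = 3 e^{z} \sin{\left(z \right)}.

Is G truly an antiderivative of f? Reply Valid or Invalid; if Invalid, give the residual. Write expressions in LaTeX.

d/dz[G] = 3 e^{z} \sin{\left(z \right)}
This equals f(z) exactly, so the claim holds.

Valid. The derivative of G reproduces f.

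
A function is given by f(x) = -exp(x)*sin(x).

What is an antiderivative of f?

Differentiate the proposed F(x) back; it has to land on f(x) exactly.
Check: d/dx[-exp(x)*sin(x)/2 + exp(x)*cos(x)/2] = -exp(x)*sin(x) = f(x).

An antiderivative is F(x) = -exp(x)*sin(x)/2 + exp(x)*cos(x)/2.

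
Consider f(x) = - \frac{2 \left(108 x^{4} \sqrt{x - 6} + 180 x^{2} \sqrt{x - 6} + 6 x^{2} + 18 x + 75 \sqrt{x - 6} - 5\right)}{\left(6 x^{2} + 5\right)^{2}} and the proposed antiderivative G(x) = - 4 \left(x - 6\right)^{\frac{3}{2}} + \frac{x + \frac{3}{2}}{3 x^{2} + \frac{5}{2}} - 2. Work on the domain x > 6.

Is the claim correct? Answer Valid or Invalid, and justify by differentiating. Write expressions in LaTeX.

d/dx[G] = \frac{- 216 x^{4} \sqrt{x - 6} - 360 x^{2} \sqrt{x - 6} - 12 x^{2} - 36 x - 150 \sqrt{x - 6} + 10}{36 x^{4} + 60 x^{2} + 25}
This equals f(x) exactly, so the claim holds.

Valid - the claim checks out under differentiation.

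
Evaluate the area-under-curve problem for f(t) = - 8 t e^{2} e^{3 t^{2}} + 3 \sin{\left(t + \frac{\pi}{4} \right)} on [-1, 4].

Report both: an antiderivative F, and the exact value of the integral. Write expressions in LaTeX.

Integrate term by term and add the pieces.
F(t) = - \frac{4 e^{2} e^{3 t^{2}}}{3} - 3 \cos{\left(t + \frac{\pi}{4} \right)} is an antiderivative of f.
Check: d/dt[- \frac{4 e^{2} e^{3 t^{2}}}{3} - 3 \cos{\left(t + \frac{\pi}{4} \right)}] = - 8 t e^{2} e^{3 t^{2}} + 3 \sin{\left(t + \frac{\pi}{4} \right)} = f(t).
F(4) = - \frac{4 e^{50}}{3} - 3 \cos{\left(\frac{\pi}{4} + 4 \right)}; F(-1) = - \frac{4 e^{5}}{3} - 3 \sin{\left(\frac{\pi}{4} + 1 \right)}.
Integral = F(4) - F(-1) = - \frac{4 e^{50}}{3} - 3 \cos{\left(\frac{\pi}{4} + 4 \right)} + 3 \sin{\left(\frac{\pi}{4} + 1 \right)} + \frac{4 e^{5}}{3}.

Antiderivative: F(t) = - \frac{4 e^{2} e^{3 t^{2}}}{3} - 3 \cos{\left(t + \frac{\pi}{4} \right)}; value = - \frac{4 e^{50}}{3} - 3 \cos{\left(\frac{\pi}{4} + 4 \right)} + 3 \sin{\left(\frac{\pi}{4} + 1 \right)} + \frac{4 e^{5}}{3}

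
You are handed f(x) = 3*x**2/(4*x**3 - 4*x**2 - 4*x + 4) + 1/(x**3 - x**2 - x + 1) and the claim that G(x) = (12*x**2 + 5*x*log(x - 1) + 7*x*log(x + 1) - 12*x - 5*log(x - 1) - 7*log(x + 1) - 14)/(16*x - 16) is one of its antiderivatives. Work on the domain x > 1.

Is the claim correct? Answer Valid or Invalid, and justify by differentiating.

Invalid: d/dx[G] - f = 3/4, which is not 0.

d/dx[G] = (3*x**3 - 3*x + 7)/(4*x**3 - 4*x**2 - 4*x + 4)
d/dx[G] - f(x) = 3/4 != 0.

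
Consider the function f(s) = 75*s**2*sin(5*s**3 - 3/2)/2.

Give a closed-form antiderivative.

An antiderivative is F(s) = -5*cos(5*s**3 - 3/2)/2.

f matches the chain-rule pattern g'(h)*h' with inner function h(s) = 5*s**3 - 3/2; substituting u = h(s) collapses the integral.
Check: d/ds[-5*cos(5*s**3 - 3/2)/2] = 75*s**2*sin(5*s**3 - 3/2)/2 = f(s).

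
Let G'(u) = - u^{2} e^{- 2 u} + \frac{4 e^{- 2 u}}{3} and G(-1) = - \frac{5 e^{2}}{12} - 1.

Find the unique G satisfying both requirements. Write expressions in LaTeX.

G(u) = \frac{\left(6 u^{2} + 6 u - 12 e^{2 u} - 5\right) e^{- 2 u}}{12}

G'(u) has the shape v'r + vr' for v = \frac{u^{2}}{2} + \frac{u}{2} - \frac{5}{12} and r = e^{- 2 u} — it is the derivative of the product v*r.
A general antiderivative is \frac{\left(6 u^{2} + 6 u - 5\right) e^{- 2 u}}{12} + C.
The condition gives C = - \frac{5 e^{2}}{12} - 1 - (- \frac{5 e^{2}}{12}) = -1.
So G(u) = \frac{\left(6 u^{2} + 6 u - 12 e^{2 u} - 5\right) e^{- 2 u}}{12}.
Check: d/du[\frac{\left(6 u^{2} + 6 u - 12 e^{2 u} - 5\right) e^{- 2 u}}{12}] = \frac{\left(4 - 3 u^{2}\right) e^{- 2 u}}{3}, which equals G'(u).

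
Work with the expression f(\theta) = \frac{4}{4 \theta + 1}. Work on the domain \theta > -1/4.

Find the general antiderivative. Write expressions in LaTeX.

A candidate is checked by its d/d\theta: the result must match f(\theta).
Check: d/d\theta[\log{\left(2 \theta + \frac{1}{2} \right)}] = \frac{4}{4 \theta + 1} = f(\theta).

F(\theta) = \log{\left(2 \theta + \frac{1}{2} \right)} + C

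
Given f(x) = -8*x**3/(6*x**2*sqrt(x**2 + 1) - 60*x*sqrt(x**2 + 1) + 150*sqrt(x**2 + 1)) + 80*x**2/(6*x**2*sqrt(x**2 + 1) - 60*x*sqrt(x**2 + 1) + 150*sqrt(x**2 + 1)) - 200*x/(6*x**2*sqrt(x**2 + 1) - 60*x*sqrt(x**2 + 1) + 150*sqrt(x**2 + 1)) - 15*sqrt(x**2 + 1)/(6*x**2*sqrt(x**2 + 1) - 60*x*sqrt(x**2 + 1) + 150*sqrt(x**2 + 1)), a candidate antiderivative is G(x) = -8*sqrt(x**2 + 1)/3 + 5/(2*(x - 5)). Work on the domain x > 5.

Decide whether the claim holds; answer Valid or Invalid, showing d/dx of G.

d/dx[G] = (-16*x**3 + 160*x**2 - 400*x - 15*sqrt(x**2 + 1))/(6*x**2*sqrt(x**2 + 1) - 60*x*sqrt(x**2 + 1) + 150*sqrt(x**2 + 1))
d/dx[G] - f(x) = -4*x*sqrt(x**2 + 1)/(3*x**2 + 3) != 0.

Invalid: d/dx[G] - f = -4*x*sqrt(x**2 + 1)/(3*x**2 + 3), which is not 0.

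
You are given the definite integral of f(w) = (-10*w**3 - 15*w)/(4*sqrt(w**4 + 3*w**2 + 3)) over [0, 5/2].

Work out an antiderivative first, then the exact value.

f matches the chain-rule pattern g'(h)*h' with inner function h(w) = w**4 + 3*w**2 + 3; substituting u = h(w) collapses the integral.
F(w) = -5*sqrt(w**4 + 3*w**2 + 3)/4 is an antiderivative of f.
Check: d/dw[-5*sqrt(w**4 + 3*w**2 + 3)/4] = (-10*w**3 - 15*w)/(4*sqrt(w**4 + 3*w**2 + 3)) = f(w).
F(5/2) = -5*sqrt(973)/16; F(0) = -5*sqrt(3)/4.
Integral = F(5/2) - F(0) = -5*sqrt(973)/16 + 5*sqrt(3)/4.

Antiderivative: F(w) = -5*sqrt(w**4 + 3*w**2 + 3)/4; value = -5*sqrt(973)/16 + 5*sqrt(3)/4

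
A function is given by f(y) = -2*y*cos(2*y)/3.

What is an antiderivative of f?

Recover f(y) by differentiating a candidate F(y); any mismatch rules it out.
Check: d/dy[-y*sin(2*y)/3 - cos(2*y)/6] = -2*y*cos(2*y)/3 = f(y).

An antiderivative is F(y) = -y*sin(2*y)/3 - cos(2*y)/6.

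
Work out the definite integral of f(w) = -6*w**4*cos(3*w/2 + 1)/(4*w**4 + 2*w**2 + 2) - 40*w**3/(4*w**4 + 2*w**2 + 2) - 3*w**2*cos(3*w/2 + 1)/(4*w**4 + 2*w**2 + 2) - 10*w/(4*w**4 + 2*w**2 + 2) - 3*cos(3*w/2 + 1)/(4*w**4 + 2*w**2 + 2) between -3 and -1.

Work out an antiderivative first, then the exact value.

The integrand splits into summands that can be handled one at a time.
F(w) = -5*log(w**4 + w**2/2 + 1/2)/2 - sin(3*w/2 + 1) is an antiderivative of f.
Check: d/dw[-5*log(w**4 + w**2/2 + 1/2)/2 - sin(3*w/2 + 1)] = (-6*w**4*cos(3*w/2 + 1) - 40*w**3 - 3*w**2*cos(3*w/2 + 1) - 10*w - 3*cos(3*w/2 + 1))/(4*w**4 + 2*w**2 + 2), which equals f(w).
F(-1) = -5*log(2)/2 + sin(1/2); F(-3) = -5*log(86)/2 + sin(7/2).
Integral = F(-1) - F(-3) = -5*log(2)/2 - sin(7/2) + sin(1/2) + 5*log(86)/2.

Antiderivative: F(w) = -5*log(w**4 + w**2/2 + 1/2)/2 - sin(3*w/2 + 1); value = -5*log(2)/2 - sin(7/2) + sin(1/2) + 5*log(86)/2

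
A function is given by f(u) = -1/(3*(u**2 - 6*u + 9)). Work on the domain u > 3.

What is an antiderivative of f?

Whatever form F(u) takes, F'(u) = f(u) is non-negotiable.
Check: d/du[2/(3*(2*u - 6))] = -1/(3*u**2 - 18*u + 27), which equals f(u).

An antiderivative is F(u) = 2/(3*(2*u - 6)).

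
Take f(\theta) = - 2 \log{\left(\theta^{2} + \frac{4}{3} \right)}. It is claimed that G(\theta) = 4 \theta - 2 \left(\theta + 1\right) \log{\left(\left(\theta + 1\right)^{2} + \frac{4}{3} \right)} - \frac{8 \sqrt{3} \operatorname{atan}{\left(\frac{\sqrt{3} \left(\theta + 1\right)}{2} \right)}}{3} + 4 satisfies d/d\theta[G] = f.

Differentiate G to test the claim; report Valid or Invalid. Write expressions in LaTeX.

Invalid: d/d\theta[G] - f = 2 \log{\left(\theta^{2} + \frac{4}{3} \right)} - 2 \log{\left(\theta^{2} + 2 \theta + \frac{7}{3} \right)}, which is not 0.

d/d\theta[G] = - 2 \log{\left(\theta^{2} + 2 \theta + \frac{7}{3} \right)}
d/d\theta[G] - f(\theta) = 2 \log{\left(\theta^{2} + \frac{4}{3} \right)} - 2 \log{\left(\theta^{2} + 2 \theta + \frac{7}{3} \right)} != 0.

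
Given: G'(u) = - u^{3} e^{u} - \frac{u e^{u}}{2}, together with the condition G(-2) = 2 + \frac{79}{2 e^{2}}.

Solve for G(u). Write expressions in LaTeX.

G(u) = \frac{\left(- 2 u^{3} + 6 u^{2} - 13 u + 13\right) e^{u} + 4}{2}

G'(u) has the shape v'r + vr' for v = - u^{3} + 3 u^{2} - \frac{13 u}{2} + \frac{13}{2} and r = e^{u} — it is the derivative of the product v*r.
A general antiderivative is \frac{\left(- 2 u^{3} + 6 u^{2} - 13 u + 13\right) e^{u}}{2} + C.
The condition gives C = 2 + \frac{79}{2 e^{2}} - (\frac{79}{2 e^{2}}) = 2.
So G(u) = \frac{\left(- 2 u^{3} + 6 u^{2} - 13 u + 13\right) e^{u} + 4}{2}.
Check: d/du[\frac{\left(- 2 u^{3} + 6 u^{2} - 13 u + 13\right) e^{u} + 4}{2}] = - u^{3} e^{u} - \frac{u e^{u}}{2} = G'(u).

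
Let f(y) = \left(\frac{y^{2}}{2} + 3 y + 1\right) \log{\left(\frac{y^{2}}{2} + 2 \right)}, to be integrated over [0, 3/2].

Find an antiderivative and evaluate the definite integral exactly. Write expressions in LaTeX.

Any candidate F(y) must reproduce f(y) exactly when differentiated.
F(y) = \frac{y^{3} \log{\left(\frac{y^{2}}{2} + 2 \right)}}{6} - \frac{y^{3}}{9} + \frac{3 y^{2} \log{\left(\frac{y^{2}}{2} + 2 \right)}}{2} - \frac{3 y^{2}}{2} + y \log{\left(\frac{y^{2}}{2} + 2 \right)} - \frac{2 y}{3} + 6 \log{\left(y^{2} + 4 \right)} + \frac{4 \operatorname{atan}{\left(\frac{y}{2} \right)}}{3} is an antiderivative of f.
Check: d/dy[\frac{y^{3} \log{\left(\frac{y^{2}}{2} + 2 \right)}}{6} - \frac{y^{3}}{9} + \frac{3 y^{2} \log{\left(\frac{y^{2}}{2} + 2 \right)}}{2} - \frac{3 y^{2}}{2} + y \log{\left(\frac{y^{2}}{2} + 2 \right)} - \frac{2 y}{3} + 6 \log{\left(y^{2} + 4 \right)} + \frac{4 \operatorname{atan}{\left(\frac{y}{2} \right)}}{3}] = \frac{y^{2} \log{\left(\frac{y^{2}}{2} + 2 \right)}}{2} + 3 y \log{\left(\frac{y^{2}}{2} + 2 \right)} + \log{\left(\frac{y^{2}}{2} + 2 \right)}, which equals f(y).
F(3/2) = - \frac{19}{4} + \frac{4 \operatorname{atan}{\left(\frac{3}{4} \right)}}{3} + \frac{87 \log{\left(\frac{25}{8} \right)}}{16} + 6 \log{\left(\frac{25}{4} \right)}; F(0) = 6 \log{\left(4 \right)}.
Integral = F(3/2) - F(0) = - 6 \log{\left(4 \right)} - \frac{19}{4} + \frac{4 \operatorname{atan}{\left(\frac{3}{4} \right)}}{3} + \frac{87 \log{\left(\frac{25}{8} \right)}}{16} + 6 \log{\left(\frac{25}{4} \right)}.

Antiderivative: F(y) = \frac{y^{3} \log{\left(\frac{y^{2}}{2} + 2 \right)}}{6} - \frac{y^{3}}{9} + \frac{3 y^{2} \log{\left(\frac{y^{2}}{2} + 2 \right)}}{2} - \frac{3 y^{2}}{2} + y \log{\left(\frac{y^{2}}{2} + 2 \right)} - \frac{2 y}{3} + 6 \log{\left(y^{2} + 4 \right)} + \frac{4 \operatorname{atan}{\left(\frac{y}{2} \right)}}{3}; value = - 6 \log{\left(4 \right)} - \frac{19}{4} + \frac{4 \operatorname{atan}{\left(\frac{3}{4} \right)}}{3} + \frac{87 \log{\left(\frac{25}{8} \right)}}{16} + 6 \log{\left(\frac{25}{4} \right)}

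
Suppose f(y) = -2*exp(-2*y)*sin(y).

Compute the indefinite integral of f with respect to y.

F(y) = 4*exp(-2*y)*sin(y)/5 + 2*exp(-2*y)*cos(y)/5 + C

Differentiate the proposed F(y) back; it has to land on f(y) exactly.
Check: d/dy[4*exp(-2*y)*sin(y)/5 + 2*exp(-2*y)*cos(y)/5] = -2*exp(-2*y)*sin(y) = f(y).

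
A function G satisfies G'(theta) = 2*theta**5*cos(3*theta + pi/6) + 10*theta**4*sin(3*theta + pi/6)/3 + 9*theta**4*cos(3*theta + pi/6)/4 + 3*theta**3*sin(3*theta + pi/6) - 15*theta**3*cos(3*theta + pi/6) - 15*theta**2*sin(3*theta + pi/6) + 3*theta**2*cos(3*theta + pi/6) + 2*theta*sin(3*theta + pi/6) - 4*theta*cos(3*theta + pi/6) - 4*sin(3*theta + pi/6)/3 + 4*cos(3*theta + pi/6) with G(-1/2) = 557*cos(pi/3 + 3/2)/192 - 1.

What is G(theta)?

Recognize the product-rule pattern: G'(theta) = u'v + uv' with u = 2*theta**5/3 + 3*theta**4/4 - 5*theta**3 + theta**2 - 4*theta/3 + 4/3, v = sin(3*theta + pi/6), so integration by parts undoes it.
A general antiderivative is (2*theta**5/3 + 3*theta**4/4 - 5*theta**3 + theta**2 - 4*theta/3 + 4/3)*sin(3*theta + pi/6) + C.
The condition gives C = 557*cos(pi/3 + 3/2)/192 - 1 - (557*cos(pi/3 + 3/2)/192) = -1.
So G(theta) = ((8*theta**5 + 9*theta**4 - 60*theta**3 + 12*theta**2 - 16*theta + 16)*sin(3*theta + pi/6) - 12)/12.
Check: d/dtheta[((8*theta**5 + 9*theta**4 - 60*theta**3 + 12*theta**2 - 16*theta + 16)*sin(3*theta + pi/6) - 12)/12] = 2*theta**5*cos(3*theta + pi/6) + 10*theta**4*sin(3*theta + pi/6)/3 + 9*theta**4*cos(3*theta + pi/6)/4 + 3*theta**3*sin(3*theta + pi/6) - 15*theta**3*cos(3*theta + pi/6) - 15*theta**2*sin(3*theta + pi/6) + 3*theta**2*cos(3*theta + pi/6) + 2*theta*sin(3*theta + pi/6) - 4*theta*cos(3*theta + pi/6) - 4*sin(3*theta + pi/6)/3 + 4*cos(3*theta + pi/6) = G'(theta).

G(theta) = ((8*theta**5 + 9*theta**4 - 60*theta**3 + 12*theta**2 - 16*theta + 16)*sin(3*theta + pi/6) - 12)/12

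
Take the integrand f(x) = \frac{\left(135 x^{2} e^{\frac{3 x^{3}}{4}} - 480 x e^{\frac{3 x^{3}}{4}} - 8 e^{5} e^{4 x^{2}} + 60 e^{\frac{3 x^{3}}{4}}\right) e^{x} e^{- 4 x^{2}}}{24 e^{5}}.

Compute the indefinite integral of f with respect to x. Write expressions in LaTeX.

F(x) = \frac{\left(-2 + \frac{15 e^{- 4 x^{2}} e^{\frac{3 x^{3}}{4}}}{e^{5}}\right) e^{x}}{6} + C

Check any antiderivative F(x) by computing F'(x) and comparing it with f(x).
Check: d/dx[\frac{\left(-2 + \frac{15 e^{- 4 x^{2}} e^{\frac{3 x^{3}}{4}}}{e^{5}}\right) e^{x}}{6}] = \frac{\left(135 x^{2} e^{x} e^{\frac{3 x^{3}}{4}} - 480 x e^{x} e^{\frac{3 x^{3}}{4}} - 8 e^{5} e^{x} e^{4 x^{2}} + 60 e^{x} e^{\frac{3 x^{3}}{4}}\right) e^{- 4 x^{2}}}{24 e^{5}}, which equals f(x).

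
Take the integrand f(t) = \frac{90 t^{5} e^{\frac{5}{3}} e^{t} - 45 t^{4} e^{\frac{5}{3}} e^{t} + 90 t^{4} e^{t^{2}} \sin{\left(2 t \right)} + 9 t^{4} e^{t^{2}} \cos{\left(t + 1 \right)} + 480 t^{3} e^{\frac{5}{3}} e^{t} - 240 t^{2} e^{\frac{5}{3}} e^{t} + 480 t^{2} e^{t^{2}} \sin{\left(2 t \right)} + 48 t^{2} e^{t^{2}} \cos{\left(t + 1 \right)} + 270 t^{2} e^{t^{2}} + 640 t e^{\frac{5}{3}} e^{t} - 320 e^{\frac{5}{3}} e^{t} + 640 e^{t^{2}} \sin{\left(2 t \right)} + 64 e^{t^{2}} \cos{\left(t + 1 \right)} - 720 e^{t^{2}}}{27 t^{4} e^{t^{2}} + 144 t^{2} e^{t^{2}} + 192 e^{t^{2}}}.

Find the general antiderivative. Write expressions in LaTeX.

Recover f(t) by differentiating a candidate F(t); any mismatch rules it out.
Check: d/dt[- \frac{15 t^{2} e^{\frac{5}{3}} e^{t} e^{- t^{2}} - 3 t^{2} \sin{\left(t + 1 \right)} + 15 t^{2} \cos{\left(2 t \right)} + 90 t + 40 e^{\frac{5}{3}} e^{t} e^{- t^{2}} - 8 \sin{\left(t + 1 \right)} + 40 \cos{\left(2 t \right)}}{3 \left(3 t^{2} + 8\right)}] = \frac{90 t^{5} e^{\frac{5}{3}} e^{t} - 45 t^{4} e^{\frac{5}{3}} e^{t} + 90 t^{4} e^{t^{2}} \sin{\left(2 t \right)} + 9 t^{4} e^{t^{2}} \cos{\left(t + 1 \right)} + 480 t^{3} e^{\frac{5}{3}} e^{t} - 240 t^{2} e^{\frac{5}{3}} e^{t} + 480 t^{2} e^{t^{2}} \sin{\left(2 t \right)} + 48 t^{2} e^{t^{2}} \cos{\left(t + 1 \right)} + 270 t^{2} e^{t^{2}} + 640 t e^{\frac{5}{3}} e^{t} - 320 e^{\frac{5}{3}} e^{t} + 640 e^{t^{2}} \sin{\left(2 t \right)} + 64 e^{t^{2}} \cos{\left(t + 1 \right)} - 720 e^{t^{2}}}{27 t^{4} e^{t^{2}} + 144 t^{2} e^{t^{2}} + 192 e^{t^{2}}} = f(t).

F(t) = - \frac{15 t^{2} e^{\frac{5}{3}} e^{t} e^{- t^{2}} - 3 t^{2} \sin{\left(t + 1 \right)} + 15 t^{2} \cos{\left(2 t \right)} + 90 t + 40 e^{\frac{5}{3}} e^{t} e^{- t^{2}} - 8 \sin{\left(t + 1 \right)} + 40 \cos{\left(2 t \right)}}{3 \left(3 t^{2} + 8\right)} + C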